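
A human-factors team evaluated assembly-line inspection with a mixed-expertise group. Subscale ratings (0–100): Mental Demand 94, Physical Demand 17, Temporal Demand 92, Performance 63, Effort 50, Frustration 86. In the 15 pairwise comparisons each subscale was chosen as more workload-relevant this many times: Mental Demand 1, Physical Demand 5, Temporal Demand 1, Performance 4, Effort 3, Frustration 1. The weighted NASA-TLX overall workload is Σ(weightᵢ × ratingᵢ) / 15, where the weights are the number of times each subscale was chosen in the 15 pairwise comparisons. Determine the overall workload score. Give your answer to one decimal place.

50.6

The tallies are the weights (they sum to 15).
Weighted sum = 1·94 + 5·17 + 1·92 + 4·63 + 3·50 + 1·86
            = 94 + 85 + 92 + 252 + 150 + 86 = 759.
Overall workload = 759 / 15 = 50.6000 ≈ 50.6.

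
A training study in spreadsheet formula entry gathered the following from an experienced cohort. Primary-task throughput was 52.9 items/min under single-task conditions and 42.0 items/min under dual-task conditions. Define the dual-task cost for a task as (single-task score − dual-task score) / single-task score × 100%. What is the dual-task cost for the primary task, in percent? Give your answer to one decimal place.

Cost = (52.9 − 42.0) / 52.9 × 100%
     = 10.9000 / 52.9 × 100% = 20.6049%.
≈ 20.6%.

20.6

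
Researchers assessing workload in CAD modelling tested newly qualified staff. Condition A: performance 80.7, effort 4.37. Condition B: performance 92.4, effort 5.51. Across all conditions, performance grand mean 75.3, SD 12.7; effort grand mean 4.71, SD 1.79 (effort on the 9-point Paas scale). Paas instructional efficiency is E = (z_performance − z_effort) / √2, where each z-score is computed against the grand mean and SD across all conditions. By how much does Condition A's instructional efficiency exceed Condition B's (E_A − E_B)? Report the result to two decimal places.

Condition A: z_P = (80.7 − 75.3)/12.7 = 0.4252; z_E = (4.37 − 4.71)/1.79 = -0.1899; E_A = (0.4252 − (-0.1899))/√2 = 0.4349.
Condition B: z_P = (92.4 − 75.3)/12.7 = 1.3465; z_E = (5.51 − 4.71)/1.79 = 0.4469; E_B = (1.3465 − 0.4469)/√2 = 0.6361.
E_A − E_B = 0.4349 − 0.6361 = -0.2012 ≈ -0.20.

-0.20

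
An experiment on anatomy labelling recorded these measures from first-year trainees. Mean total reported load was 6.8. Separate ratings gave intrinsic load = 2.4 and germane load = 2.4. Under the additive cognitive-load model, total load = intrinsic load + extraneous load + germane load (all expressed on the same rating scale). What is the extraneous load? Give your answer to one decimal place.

2.0

extraneous load = total − intrinsic − germane
             = 6.8 − 2.4 − 2.4 = 2.0.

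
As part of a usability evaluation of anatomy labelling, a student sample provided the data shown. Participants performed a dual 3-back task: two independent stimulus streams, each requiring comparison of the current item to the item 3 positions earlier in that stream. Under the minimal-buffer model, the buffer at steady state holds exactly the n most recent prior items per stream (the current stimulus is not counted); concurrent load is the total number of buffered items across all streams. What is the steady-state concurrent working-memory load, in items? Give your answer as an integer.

Each stream's buffer holds its 3 most recent prior items.
Two independent streams: 2 × 3 = 6 buffered items at steady state.

6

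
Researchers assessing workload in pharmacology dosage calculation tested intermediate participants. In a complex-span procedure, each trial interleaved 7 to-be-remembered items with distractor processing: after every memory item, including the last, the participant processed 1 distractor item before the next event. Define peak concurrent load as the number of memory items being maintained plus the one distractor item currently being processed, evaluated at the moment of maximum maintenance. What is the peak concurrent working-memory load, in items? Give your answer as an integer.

8

Maintenance is greatest during the distractor(s) after memory item 7: all 7 memory items are being held.
One distractor item is concurrently being processed.
Peak concurrent load = 7 + 1 = 8 items.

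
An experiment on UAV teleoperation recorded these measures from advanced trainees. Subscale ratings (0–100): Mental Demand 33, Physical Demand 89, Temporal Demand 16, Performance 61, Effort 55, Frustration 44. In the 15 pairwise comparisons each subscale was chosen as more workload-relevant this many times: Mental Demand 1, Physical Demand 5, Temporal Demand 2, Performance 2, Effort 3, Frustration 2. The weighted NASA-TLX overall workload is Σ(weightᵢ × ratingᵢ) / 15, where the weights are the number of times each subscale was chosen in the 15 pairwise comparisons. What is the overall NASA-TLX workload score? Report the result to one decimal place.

The tallies are the weights (they sum to 15).
Weighted sum = 1·33 + 5·89 + 2·16 + 2·61 + 3·55 + 2·44
            = 33 + 445 + 32 + 122 + 165 + 88 = 885.
Overall workload = 885 / 15 = 59.0000 ≈ 59.0.

59.0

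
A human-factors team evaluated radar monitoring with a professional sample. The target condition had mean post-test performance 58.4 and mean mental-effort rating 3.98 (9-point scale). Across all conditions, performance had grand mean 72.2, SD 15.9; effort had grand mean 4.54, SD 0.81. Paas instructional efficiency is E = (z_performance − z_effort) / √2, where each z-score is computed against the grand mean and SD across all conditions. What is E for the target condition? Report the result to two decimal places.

z_performance = (58.4 − 72.2) / 15.9 = -13.8000 / 15.9 = -0.8679.
z_effort = (3.98 − 4.54) / 0.81 = -0.5600 / 0.81 = -0.6914.
z_P − z_E = -0.8679 − (-0.6914) = -0.1765.
E = -0.1765 / √2 = -0.1765 / 1.41421 = -0.1248 ≈ -0.12.

-0.12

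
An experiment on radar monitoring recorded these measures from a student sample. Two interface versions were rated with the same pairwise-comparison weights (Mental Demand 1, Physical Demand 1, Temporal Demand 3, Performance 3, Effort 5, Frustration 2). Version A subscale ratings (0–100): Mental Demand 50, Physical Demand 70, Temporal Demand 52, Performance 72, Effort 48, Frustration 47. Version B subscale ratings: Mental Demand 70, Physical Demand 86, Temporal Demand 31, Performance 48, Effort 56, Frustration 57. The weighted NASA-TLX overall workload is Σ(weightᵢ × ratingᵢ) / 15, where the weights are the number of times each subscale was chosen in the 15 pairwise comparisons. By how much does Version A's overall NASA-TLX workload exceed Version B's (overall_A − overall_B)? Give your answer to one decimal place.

2.6

Version A weighted sum = 1·50 + 1·70 + 3·52 + 3·72 + 5·48 + 2·47 = 50 + 70 + 156 + 216 + 240 + 94 = 826; overall_A = 826/15 = 55.0667.
Version B weighted sum = 1·70 + 1·86 + 3·31 + 3·48 + 5·56 + 2·57 = 70 + 86 + 93 + 144 + 280 + 114 = 787; overall_B = 787/15 = 52.4667.
Difference = 55.0667 − 52.4667 = 2.6000 ≈ 2.6.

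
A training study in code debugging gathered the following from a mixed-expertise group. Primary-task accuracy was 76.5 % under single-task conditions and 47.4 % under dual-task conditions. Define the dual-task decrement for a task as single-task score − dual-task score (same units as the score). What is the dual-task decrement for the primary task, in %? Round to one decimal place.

Decrement = 76.5 − 47.4 = 29.1000 % ≈ 29.1 %.

29.1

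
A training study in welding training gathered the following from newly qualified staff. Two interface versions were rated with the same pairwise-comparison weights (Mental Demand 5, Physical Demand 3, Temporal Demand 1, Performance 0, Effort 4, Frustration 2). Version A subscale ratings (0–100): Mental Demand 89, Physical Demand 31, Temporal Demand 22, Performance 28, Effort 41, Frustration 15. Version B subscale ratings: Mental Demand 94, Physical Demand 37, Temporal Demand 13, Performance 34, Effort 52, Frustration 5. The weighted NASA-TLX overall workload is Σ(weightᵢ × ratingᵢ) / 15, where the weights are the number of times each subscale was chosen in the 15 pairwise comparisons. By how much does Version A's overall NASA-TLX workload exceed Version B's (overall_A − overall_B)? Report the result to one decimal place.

-3.9

Version A weighted sum = 5·89 + 3·31 + 1·22 + 0·28 + 4·41 + 2·15 = 445 + 93 + 22 + 0 + 164 + 30 = 754; overall_A = 754/15 = 50.2667.
Version B weighted sum = 5·94 + 3·37 + 1·13 + 0·34 + 4·52 + 2·5 = 470 + 111 + 13 + 0 + 208 + 10 = 812; overall_B = 812/15 = 54.1333.
Difference = 50.2667 − 54.1333 = -3.8666 ≈ -3.9.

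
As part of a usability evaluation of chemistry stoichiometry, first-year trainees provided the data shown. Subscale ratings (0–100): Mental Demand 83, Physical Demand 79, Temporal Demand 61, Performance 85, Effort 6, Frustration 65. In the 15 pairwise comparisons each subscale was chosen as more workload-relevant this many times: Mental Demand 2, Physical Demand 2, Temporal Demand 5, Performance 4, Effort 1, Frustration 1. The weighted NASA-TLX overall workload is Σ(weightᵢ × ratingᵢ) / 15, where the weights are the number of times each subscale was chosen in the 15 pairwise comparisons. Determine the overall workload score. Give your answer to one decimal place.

69.3

The tallies are the weights (they sum to 15).
Weighted sum = 2·83 + 2·79 + 5·61 + 4·85 + 1·6 + 1·65
            = 166 + 158 + 305 + 340 + 6 + 65 = 1040.
Overall workload = 1040 / 15 = 69.3333 ≈ 69.3.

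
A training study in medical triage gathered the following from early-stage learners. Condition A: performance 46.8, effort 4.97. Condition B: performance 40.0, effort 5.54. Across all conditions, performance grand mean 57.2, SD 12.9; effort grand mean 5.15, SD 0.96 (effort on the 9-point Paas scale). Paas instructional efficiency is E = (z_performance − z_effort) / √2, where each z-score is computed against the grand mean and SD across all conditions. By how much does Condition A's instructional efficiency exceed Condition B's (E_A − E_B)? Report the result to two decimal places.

Condition A: z_P = (46.8 − 57.2)/12.9 = -0.8062; z_E = (4.97 − 5.15)/0.96 = -0.1875; E_A = (-0.8062 − (-0.1875))/√2 = -0.4375.
Condition B: z_P = (40.0 − 57.2)/12.9 = -1.3333; z_E = (5.54 − 5.15)/0.96 = 0.4062; E_B = (-1.3333 − 0.4062)/√2 = -1.2300.
E_A − E_B = -0.4375 − (-1.2300) = 0.7925 ≈ 0.79.

0.79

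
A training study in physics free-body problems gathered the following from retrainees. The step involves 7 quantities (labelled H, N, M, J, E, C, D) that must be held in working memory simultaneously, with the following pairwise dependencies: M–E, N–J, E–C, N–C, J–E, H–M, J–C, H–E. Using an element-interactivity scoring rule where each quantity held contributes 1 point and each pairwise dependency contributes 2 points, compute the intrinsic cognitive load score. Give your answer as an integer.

Count of quantities held simultaneously: 7.
Count of pairwise dependencies listed: 8.
Element contribution: 7 × 1 = 7.
Interaction contribution: 8 × 2 = 16.
Intrinsic load = 7 + 16 = 23.

23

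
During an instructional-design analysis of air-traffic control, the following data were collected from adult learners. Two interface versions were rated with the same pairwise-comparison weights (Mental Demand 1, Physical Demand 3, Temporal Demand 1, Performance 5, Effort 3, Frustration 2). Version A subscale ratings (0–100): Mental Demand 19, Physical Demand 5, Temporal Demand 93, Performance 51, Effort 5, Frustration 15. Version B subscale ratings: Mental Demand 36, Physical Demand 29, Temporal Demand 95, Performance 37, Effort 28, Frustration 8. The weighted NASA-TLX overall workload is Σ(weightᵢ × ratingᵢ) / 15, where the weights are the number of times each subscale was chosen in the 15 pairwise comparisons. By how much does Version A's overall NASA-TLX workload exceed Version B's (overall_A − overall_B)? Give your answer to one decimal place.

-5.1

Version A weighted sum = 1·19 + 3·5 + 1·93 + 5·51 + 3·5 + 2·15 = 19 + 15 + 93 + 255 + 15 + 30 = 427; overall_A = 427/15 = 28.4667.
Version B weighted sum = 1·36 + 3·29 + 1·95 + 5·37 + 3·28 + 2·8 = 36 + 87 + 95 + 185 + 84 + 16 = 503; overall_B = 503/15 = 33.5333.
Difference = 28.4667 − 33.5333 = -5.0666 ≈ -5.1.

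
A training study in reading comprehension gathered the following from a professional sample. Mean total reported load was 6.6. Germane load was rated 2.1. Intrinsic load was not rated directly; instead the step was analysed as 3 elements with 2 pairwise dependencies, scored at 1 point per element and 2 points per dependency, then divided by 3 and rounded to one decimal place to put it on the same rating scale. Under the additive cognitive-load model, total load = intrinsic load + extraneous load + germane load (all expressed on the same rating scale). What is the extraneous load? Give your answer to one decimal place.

2.2

Intrinsic (element-interactivity): (3 × 1 + 2 × 2) / 3 = 7 / 3 = 2.3333 → 2.3.
extraneous load = total − intrinsic − germane
             = 6.6 − 2.3 − 2.1 = 2.2.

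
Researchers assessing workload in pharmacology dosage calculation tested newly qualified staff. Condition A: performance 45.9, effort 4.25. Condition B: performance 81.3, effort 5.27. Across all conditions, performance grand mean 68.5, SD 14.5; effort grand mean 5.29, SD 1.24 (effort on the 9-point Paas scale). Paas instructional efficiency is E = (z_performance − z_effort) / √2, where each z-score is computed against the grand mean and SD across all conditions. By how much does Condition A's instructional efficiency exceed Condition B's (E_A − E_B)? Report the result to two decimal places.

Condition A: z_P = (45.9 − 68.5)/14.5 = -1.5586; z_E = (4.25 − 5.29)/1.24 = -0.8387; E_A = (-1.5586 − (-0.8387))/√2 = -0.5090.
Condition B: z_P = (81.3 − 68.5)/14.5 = 0.8828; z_E = (5.27 − 5.29)/1.24 = -0.0161; E_B = (0.8828 − (-0.0161))/√2 = 0.6356.
E_A − E_B = -0.5090 − 0.6356 = -1.1446 ≈ -1.14.

-1.14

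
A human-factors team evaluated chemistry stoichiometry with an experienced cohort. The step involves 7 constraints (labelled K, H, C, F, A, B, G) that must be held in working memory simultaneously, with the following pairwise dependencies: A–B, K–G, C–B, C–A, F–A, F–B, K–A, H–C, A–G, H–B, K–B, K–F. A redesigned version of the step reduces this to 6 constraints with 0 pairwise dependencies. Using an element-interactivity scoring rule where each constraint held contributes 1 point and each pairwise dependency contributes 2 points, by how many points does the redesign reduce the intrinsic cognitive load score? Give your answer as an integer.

25

Original: 7 × 1 + 12 × 2 = 7 + 24 = 31.
Redesigned: 6 × 1 + 0 × 2 = 6 + 0 = 6.
Reduction = 31 − 6 = 25.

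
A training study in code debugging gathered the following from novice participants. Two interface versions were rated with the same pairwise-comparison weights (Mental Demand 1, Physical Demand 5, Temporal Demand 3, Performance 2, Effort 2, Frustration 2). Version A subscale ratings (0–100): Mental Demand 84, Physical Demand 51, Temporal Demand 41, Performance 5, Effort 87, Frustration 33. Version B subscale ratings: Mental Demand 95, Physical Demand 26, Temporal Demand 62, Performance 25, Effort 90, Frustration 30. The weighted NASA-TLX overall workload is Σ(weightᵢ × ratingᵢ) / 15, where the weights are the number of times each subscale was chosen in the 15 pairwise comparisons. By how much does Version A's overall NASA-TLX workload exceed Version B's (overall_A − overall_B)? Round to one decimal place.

0.7

Version A weighted sum = 1·84 + 5·51 + 3·41 + 2·5 + 2·87 + 2·33 = 84 + 255 + 123 + 10 + 174 + 66 = 712; overall_A = 712/15 = 47.4667.
Version B weighted sum = 1·95 + 5·26 + 3·62 + 2·25 + 2·90 + 2·30 = 95 + 130 + 186 + 50 + 180 + 60 = 701; overall_B = 701/15 = 46.7333.
Difference = 47.4667 − 46.7333 = 0.7334 ≈ 0.7.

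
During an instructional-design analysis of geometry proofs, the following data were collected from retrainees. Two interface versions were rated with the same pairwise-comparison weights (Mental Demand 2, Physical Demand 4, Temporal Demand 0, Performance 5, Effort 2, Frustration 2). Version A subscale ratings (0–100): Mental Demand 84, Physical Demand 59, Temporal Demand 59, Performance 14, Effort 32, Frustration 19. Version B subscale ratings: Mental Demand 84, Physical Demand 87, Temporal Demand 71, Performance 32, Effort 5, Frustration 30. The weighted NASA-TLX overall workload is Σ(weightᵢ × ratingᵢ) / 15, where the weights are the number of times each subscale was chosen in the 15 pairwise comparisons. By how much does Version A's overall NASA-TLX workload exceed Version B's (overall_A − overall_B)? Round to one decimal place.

Version A weighted sum = 2·84 + 4·59 + 0·59 + 5·14 + 2·32 + 2·19 = 168 + 236 + 0 + 70 + 64 + 38 = 576; overall_A = 576/15 = 38.4000.
Version B weighted sum = 2·84 + 4·87 + 0·71 + 5·32 + 2·5 + 2·30 = 168 + 348 + 0 + 160 + 10 + 60 = 746; overall_B = 746/15 = 49.7333.
Difference = 38.4000 − 49.7333 = -11.3333 ≈ -11.3.

-11.3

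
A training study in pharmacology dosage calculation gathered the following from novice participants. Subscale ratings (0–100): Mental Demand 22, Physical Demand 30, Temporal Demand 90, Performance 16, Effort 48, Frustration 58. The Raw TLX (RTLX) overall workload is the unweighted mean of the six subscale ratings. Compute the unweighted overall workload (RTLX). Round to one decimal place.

44.0

Sum of ratings = 22 + 30 + 90 + 16 + 48 + 58 = 264.
RTLX = 264 / 6 = 44.0000 ≈ 44.0.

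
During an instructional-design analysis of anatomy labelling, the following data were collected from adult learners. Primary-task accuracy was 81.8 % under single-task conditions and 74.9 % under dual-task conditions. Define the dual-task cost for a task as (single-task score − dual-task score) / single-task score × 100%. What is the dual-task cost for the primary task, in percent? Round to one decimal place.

Cost = (81.8 − 74.9) / 81.8 × 100%
     = 6.9000 / 81.8 × 100% = 8.4352%.
≈ 8.4%.

8.4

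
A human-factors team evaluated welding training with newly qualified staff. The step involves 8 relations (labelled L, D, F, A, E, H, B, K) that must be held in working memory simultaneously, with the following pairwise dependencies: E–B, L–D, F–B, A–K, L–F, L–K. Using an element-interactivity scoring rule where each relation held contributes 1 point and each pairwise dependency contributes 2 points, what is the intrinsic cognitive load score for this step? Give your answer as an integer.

Count of relations held simultaneously: 8.
Count of pairwise dependencies listed: 6.
Element contribution: 8 × 1 = 8.
Interaction contribution: 6 × 2 = 12.
Intrinsic load = 8 + 12 = 20.

20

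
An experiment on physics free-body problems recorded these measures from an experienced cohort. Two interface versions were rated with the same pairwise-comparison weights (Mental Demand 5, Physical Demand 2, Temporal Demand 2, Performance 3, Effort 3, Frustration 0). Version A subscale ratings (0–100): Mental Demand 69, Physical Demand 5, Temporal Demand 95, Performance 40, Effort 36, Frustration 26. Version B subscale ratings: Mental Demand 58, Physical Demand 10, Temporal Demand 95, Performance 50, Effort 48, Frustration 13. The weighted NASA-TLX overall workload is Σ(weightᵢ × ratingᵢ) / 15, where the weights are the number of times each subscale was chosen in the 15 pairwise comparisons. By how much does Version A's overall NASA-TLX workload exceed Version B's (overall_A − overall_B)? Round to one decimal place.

Version A weighted sum = 5·69 + 2·5 + 2·95 + 3·40 + 3·36 + 0·26 = 345 + 10 + 190 + 120 + 108 + 0 = 773; overall_A = 773/15 = 51.5333.
Version B weighted sum = 5·58 + 2·10 + 2·95 + 3·50 + 3·48 + 0·13 = 290 + 20 + 190 + 150 + 144 + 0 = 794; overall_B = 794/15 = 52.9333.
Difference = 51.5333 − 52.9333 = -1.4000 ≈ -1.4.

-1.4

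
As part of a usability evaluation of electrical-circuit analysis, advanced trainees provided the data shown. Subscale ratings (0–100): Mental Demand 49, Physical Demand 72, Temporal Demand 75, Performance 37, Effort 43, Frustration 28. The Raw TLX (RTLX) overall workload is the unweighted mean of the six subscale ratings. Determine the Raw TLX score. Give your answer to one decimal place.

50.7

Sum of ratings = 49 + 72 + 75 + 37 + 43 + 28 = 304.
RTLX = 304 / 6 = 50.6667 ≈ 50.7.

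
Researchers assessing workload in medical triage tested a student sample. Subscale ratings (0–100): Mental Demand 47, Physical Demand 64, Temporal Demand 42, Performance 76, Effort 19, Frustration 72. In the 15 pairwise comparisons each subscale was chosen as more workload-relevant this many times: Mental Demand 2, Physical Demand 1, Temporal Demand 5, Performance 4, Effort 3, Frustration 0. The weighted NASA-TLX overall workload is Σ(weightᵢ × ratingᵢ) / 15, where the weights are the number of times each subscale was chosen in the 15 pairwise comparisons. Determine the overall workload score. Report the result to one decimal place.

The tallies are the weights (they sum to 15).
Weighted sum = 2·47 + 1·64 + 5·42 + 4·76 + 3·19 + 0·72
            = 94 + 64 + 210 + 304 + 57 + 0 = 729.
Overall workload = 729 / 15 = 48.6000 ≈ 48.6.

48.6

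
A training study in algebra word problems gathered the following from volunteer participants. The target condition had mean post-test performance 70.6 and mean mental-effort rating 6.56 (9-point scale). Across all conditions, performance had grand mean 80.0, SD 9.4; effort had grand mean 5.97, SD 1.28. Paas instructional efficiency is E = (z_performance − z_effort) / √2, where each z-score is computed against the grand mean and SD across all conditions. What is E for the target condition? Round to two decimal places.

z_performance = (70.6 − 80.0) / 9.4 = -9.4000 / 9.4 = -1.0000.
z_effort = (6.56 − 5.97) / 1.28 = 0.5900 / 1.28 = 0.4609.
z_P − z_E = -1.0000 − 0.4609 = -1.4609.
E = -1.4609 / √2 = -1.4609 / 1.41421 = -1.0330 ≈ -1.03.

-1.03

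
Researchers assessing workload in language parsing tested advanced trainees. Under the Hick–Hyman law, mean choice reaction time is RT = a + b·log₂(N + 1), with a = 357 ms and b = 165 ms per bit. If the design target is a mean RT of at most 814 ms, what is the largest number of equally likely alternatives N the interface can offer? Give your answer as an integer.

5

Set 357 + 165·log₂(N + 1) ≤ 814.
log₂(N + 1) ≤ (814 − 357) / 165 = 2.7697.
N + 1 ≤ 2^2.7697 = 6.8197.
N ≤ 5.8197, so the largest integer N is 5.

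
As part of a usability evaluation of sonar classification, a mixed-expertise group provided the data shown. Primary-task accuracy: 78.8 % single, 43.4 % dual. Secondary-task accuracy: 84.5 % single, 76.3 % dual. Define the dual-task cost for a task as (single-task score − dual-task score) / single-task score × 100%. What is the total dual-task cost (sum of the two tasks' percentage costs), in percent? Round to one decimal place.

54.6

Primary cost = (78.8 − 43.4) / 78.8 × 100% = 44.9239%.
Secondary cost = (84.5 − 76.3) / 84.5 × 100% = 9.7041%.
Total = 44.9239% + 9.7041% = 54.6280% ≈ 54.6%.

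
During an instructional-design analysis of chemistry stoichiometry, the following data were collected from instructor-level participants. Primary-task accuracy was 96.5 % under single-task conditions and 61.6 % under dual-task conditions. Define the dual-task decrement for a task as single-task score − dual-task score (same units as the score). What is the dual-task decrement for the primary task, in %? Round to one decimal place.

34.9

Decrement = 96.5 − 61.6 = 34.9000 % ≈ 34.9 %.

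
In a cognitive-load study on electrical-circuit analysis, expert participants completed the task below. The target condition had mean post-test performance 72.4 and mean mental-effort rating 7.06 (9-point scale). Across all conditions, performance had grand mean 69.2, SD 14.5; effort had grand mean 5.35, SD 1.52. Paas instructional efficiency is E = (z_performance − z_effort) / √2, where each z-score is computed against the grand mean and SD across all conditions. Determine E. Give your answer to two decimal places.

z_performance = (72.4 − 69.2) / 14.5 = 3.2000 / 14.5 = 0.2207.
z_effort = (7.06 − 5.35) / 1.52 = 1.7100 / 1.52 = 1.1250.
z_P − z_E = 0.2207 − 1.1250 = -0.9043.
E = -0.9043 / √2 = -0.9043 / 1.41421 = -0.6394 ≈ -0.64.

-0.64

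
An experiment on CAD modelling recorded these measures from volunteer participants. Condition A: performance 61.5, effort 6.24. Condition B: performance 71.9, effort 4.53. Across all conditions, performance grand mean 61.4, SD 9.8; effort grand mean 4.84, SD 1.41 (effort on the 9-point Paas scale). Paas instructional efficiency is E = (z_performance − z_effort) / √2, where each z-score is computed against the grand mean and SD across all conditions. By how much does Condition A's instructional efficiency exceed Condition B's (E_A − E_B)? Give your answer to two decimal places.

Condition A: z_P = (61.5 − 61.4)/9.8 = 0.0102; z_E = (6.24 − 4.84)/1.41 = 0.9929; E_A = (0.0102 − 0.9929)/√2 = -0.6949.
Condition B: z_P = (71.9 − 61.4)/9.8 = 1.0714; z_E = (4.53 − 4.84)/1.41 = -0.2199; E_B = (1.0714 − (-0.2199))/√2 = 0.9131.
E_A − E_B = -0.6949 − 0.9131 = -1.6080 ≈ -1.61.

-1.61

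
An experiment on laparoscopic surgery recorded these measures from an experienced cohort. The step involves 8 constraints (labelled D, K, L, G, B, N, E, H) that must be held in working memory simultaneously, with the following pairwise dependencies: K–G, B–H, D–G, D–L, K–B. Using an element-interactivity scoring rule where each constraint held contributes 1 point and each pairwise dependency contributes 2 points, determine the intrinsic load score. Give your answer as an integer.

Count of constraints held simultaneously: 8.
Count of pairwise dependencies listed: 5.
Element contribution: 8 × 1 = 8.
Interaction contribution: 5 × 2 = 10.
Intrinsic load = 8 + 10 = 18.

18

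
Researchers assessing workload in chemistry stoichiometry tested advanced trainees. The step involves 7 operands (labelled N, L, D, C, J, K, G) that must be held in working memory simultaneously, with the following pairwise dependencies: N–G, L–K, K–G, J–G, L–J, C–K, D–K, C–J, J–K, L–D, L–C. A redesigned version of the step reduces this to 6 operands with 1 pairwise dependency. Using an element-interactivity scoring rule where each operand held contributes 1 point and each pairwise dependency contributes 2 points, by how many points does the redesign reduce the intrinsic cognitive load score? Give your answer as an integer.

21

Original: 7 × 1 + 11 × 2 = 7 + 22 = 29.
Redesigned: 6 × 1 + 1 × 2 = 6 + 2 = 8.
Reduction = 29 − 8 = 21.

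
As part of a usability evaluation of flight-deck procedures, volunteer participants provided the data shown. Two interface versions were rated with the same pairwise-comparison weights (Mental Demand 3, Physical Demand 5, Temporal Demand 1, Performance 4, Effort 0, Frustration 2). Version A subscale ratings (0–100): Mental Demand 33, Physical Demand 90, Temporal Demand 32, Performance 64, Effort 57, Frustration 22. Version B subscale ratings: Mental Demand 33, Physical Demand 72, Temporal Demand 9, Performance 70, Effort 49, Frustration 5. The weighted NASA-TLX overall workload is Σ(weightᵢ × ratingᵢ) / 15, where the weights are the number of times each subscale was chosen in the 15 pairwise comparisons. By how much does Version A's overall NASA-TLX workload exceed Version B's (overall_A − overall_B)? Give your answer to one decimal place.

8.2

Version A weighted sum = 3·33 + 5·90 + 1·32 + 4·64 + 0·57 + 2·22 = 99 + 450 + 32 + 256 + 0 + 44 = 881; overall_A = 881/15 = 58.7333.
Version B weighted sum = 3·33 + 5·72 + 1·9 + 4·70 + 0·49 + 2·5 = 99 + 360 + 9 + 280 + 0 + 10 = 758; overall_B = 758/15 = 50.5333.
Difference = 58.7333 − 50.5333 = 8.2000 ≈ 8.2.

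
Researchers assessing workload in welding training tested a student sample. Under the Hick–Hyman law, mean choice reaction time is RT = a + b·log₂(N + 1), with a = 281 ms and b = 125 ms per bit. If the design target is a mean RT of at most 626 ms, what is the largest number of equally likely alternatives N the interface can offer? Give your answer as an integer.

5

Set 281 + 125·log₂(N + 1) ≤ 626.
log₂(N + 1) ≤ (626 − 281) / 125 = 2.7600.
N + 1 ≤ 2^2.7600 = 6.7740.
N ≤ 5.7740, so the largest integer N is 5.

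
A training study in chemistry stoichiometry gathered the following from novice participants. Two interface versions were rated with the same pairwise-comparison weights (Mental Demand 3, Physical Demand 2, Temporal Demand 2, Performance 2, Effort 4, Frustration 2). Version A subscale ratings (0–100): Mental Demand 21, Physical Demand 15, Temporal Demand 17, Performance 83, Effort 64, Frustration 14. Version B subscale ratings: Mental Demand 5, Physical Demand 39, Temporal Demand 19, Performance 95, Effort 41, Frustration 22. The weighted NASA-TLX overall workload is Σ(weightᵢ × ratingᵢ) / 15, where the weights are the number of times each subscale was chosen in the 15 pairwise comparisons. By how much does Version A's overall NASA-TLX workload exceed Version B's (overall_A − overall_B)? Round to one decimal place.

3.2

Version A weighted sum = 3·21 + 2·15 + 2·17 + 2·83 + 4·64 + 2·14 = 63 + 30 + 34 + 166 + 256 + 28 = 577; overall_A = 577/15 = 38.4667.
Version B weighted sum = 3·5 + 2·39 + 2·19 + 2·95 + 4·41 + 2·22 = 15 + 78 + 38 + 190 + 164 + 44 = 529; overall_B = 529/15 = 35.2667.
Difference = 38.4667 − 35.2667 = 3.2000 ≈ 3.2.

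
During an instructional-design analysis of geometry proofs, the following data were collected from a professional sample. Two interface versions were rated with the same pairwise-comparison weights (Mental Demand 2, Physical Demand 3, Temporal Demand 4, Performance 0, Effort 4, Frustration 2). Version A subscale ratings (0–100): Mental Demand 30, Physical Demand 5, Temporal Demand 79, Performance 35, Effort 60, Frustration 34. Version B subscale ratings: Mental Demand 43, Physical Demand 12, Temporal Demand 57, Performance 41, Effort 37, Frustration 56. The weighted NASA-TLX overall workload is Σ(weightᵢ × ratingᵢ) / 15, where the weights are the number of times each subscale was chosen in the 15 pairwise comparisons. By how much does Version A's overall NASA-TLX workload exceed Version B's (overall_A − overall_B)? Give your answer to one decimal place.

Version A weighted sum = 2·30 + 3·5 + 4·79 + 0·35 + 4·60 + 2·34 = 60 + 15 + 316 + 0 + 240 + 68 = 699; overall_A = 699/15 = 46.6000.
Version B weighted sum = 2·43 + 3·12 + 4·57 + 0·41 + 4·37 + 2·56 = 86 + 36 + 228 + 0 + 148 + 112 = 610; overall_B = 610/15 = 40.6667.
Difference = 46.6000 − 40.6667 = 5.9333 ≈ 5.9.

5.9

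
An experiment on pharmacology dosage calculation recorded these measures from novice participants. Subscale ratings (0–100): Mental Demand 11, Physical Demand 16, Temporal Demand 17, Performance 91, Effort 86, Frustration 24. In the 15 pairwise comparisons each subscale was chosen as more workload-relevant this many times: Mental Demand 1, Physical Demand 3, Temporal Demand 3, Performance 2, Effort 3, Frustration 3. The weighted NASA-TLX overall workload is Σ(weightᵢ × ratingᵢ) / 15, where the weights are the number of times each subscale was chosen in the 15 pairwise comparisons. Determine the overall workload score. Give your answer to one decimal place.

The tallies are the weights (they sum to 15).
Weighted sum = 1·11 + 3·16 + 3·17 + 2·91 + 3·86 + 3·24
            = 11 + 48 + 51 + 182 + 258 + 72 = 622.
Overall workload = 622 / 15 = 41.4667 ≈ 41.5.

41.5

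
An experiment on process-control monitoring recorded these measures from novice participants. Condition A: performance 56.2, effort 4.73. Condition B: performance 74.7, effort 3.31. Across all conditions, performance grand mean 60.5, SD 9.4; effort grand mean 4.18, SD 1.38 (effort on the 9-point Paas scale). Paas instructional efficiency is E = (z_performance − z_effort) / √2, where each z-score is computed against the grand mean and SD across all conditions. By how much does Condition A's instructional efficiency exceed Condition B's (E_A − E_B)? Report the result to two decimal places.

Condition A: z_P = (56.2 − 60.5)/9.4 = -0.4574; z_E = (4.73 − 4.18)/1.38 = 0.3986; E_A = (-0.4574 − 0.3986)/√2 = -0.6053.
Condition B: z_P = (74.7 − 60.5)/9.4 = 1.5106; z_E = (3.31 − 4.18)/1.38 = -0.6304; E_B = (1.5106 − (-0.6304))/√2 = 1.5139.
E_A − E_B = -0.6053 − 1.5139 = -2.1192 ≈ -2.12.

-2.12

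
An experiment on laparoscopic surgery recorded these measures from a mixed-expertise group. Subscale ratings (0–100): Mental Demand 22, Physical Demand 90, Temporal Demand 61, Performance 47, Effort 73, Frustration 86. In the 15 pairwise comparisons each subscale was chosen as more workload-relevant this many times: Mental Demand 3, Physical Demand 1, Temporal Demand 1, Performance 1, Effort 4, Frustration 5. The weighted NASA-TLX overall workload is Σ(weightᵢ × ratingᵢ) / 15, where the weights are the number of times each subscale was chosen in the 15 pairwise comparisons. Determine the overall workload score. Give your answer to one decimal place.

65.7

The tallies are the weights (they sum to 15).
Weighted sum = 3·22 + 1·90 + 1·61 + 1·47 + 4·73 + 5·86
            = 66 + 90 + 61 + 47 + 292 + 430 = 986.
Overall workload = 986 / 15 = 65.7333 ≈ 65.7.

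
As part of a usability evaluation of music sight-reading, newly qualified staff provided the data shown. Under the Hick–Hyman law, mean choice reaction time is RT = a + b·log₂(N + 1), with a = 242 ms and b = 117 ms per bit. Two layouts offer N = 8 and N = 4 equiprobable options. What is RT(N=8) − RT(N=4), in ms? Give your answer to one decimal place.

RT(8) = 242 + 117·log₂(9) = 242 + 117·3.1699 = 612.8783 ms.
RT(4) = 242 + 117·log₂(5) = 242 + 117·2.3219 = 513.6623 ms.
Difference = 612.8783 − 513.6623 = 99.2160 ≈ 99.2 ms.

99.2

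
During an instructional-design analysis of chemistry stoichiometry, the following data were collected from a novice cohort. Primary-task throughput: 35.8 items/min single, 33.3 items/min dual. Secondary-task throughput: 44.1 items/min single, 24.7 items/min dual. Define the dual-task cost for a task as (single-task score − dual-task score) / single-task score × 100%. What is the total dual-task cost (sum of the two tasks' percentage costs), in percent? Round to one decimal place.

Primary cost = (35.8 − 33.3) / 35.8 × 100% = 6.9832%.
Secondary cost = (44.1 − 24.7) / 44.1 × 100% = 43.9909%.
Total = 6.9832% + 43.9909% = 50.9741% ≈ 51.0%.

51.0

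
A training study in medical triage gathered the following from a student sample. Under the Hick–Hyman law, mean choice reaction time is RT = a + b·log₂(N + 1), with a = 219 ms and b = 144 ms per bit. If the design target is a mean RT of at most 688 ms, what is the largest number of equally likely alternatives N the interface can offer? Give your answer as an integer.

Set 219 + 144·log₂(N + 1) ≤ 688.
log₂(N + 1) ≤ (688 − 219) / 144 = 3.2569.
N + 1 ≤ 2^3.2569 = 9.5593.
N ≤ 8.5593, so the largest integer N is 8.

8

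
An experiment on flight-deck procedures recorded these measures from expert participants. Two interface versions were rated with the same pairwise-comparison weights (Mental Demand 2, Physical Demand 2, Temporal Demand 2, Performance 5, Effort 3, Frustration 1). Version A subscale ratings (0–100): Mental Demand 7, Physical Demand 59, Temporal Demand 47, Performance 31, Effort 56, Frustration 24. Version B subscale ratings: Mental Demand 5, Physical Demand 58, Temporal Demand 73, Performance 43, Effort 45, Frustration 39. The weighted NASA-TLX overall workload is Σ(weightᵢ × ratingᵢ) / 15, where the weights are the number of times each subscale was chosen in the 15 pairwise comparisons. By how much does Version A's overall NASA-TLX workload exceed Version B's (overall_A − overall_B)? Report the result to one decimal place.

-5.9

Version A weighted sum = 2·7 + 2·59 + 2·47 + 5·31 + 3·56 + 1·24 = 14 + 118 + 94 + 155 + 168 + 24 = 573; overall_A = 573/15 = 38.2000.
Version B weighted sum = 2·5 + 2·58 + 2·73 + 5·43 + 3·45 + 1·39 = 10 + 116 + 146 + 215 + 135 + 39 = 661; overall_B = 661/15 = 44.0667.
Difference = 38.2000 − 44.0667 = -5.8667 ≈ -5.9.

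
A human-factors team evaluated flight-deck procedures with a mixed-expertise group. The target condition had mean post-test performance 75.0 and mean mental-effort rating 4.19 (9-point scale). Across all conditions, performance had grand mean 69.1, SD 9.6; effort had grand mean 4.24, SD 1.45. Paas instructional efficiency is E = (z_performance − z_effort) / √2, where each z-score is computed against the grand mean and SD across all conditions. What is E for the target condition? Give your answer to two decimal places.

0.46

z_performance = (75.0 − 69.1) / 9.6 = 5.9000 / 9.6 = 0.6146.
z_effort = (4.19 − 4.24) / 1.45 = -0.0500 / 1.45 = -0.0345.
z_P − z_E = 0.6146 − (-0.0345) = 0.6491.
E = 0.6491 / √2 = 0.6491 / 1.41421 = 0.4590 ≈ 0.46.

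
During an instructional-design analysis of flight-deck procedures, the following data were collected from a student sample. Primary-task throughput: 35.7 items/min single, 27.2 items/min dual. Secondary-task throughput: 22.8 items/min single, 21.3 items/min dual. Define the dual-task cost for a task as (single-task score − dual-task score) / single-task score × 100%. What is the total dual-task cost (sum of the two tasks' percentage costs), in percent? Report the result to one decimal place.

Primary cost = (35.7 − 27.2) / 35.7 × 100% = 23.8095%.
Secondary cost = (22.8 − 21.3) / 22.8 × 100% = 6.5789%.
Total = 23.8095% + 6.5789% = 30.3884% ≈ 30.4%.

30.4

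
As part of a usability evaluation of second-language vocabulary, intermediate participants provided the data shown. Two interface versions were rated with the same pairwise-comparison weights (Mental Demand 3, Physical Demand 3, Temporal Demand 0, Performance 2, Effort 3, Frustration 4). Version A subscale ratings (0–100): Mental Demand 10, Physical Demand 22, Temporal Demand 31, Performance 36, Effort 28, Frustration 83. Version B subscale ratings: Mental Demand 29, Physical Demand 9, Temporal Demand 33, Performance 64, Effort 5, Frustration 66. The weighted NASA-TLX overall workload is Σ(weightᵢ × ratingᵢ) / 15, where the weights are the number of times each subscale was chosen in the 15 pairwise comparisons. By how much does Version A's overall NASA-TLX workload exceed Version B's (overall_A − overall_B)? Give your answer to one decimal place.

Version A weighted sum = 3·10 + 3·22 + 0·31 + 2·36 + 3·28 + 4·83 = 30 + 66 + 0 + 72 + 84 + 332 = 584; overall_A = 584/15 = 38.9333.
Version B weighted sum = 3·29 + 3·9 + 0·33 + 2·64 + 3·5 + 4·66 = 87 + 27 + 0 + 128 + 15 + 264 = 521; overall_B = 521/15 = 34.7333.
Difference = 38.9333 − 34.7333 = 4.2000 ≈ 4.2.

4.2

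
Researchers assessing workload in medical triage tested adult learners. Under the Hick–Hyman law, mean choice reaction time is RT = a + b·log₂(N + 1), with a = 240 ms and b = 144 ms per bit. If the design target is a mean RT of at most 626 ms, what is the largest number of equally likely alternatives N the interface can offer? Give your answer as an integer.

Set 240 + 144·log₂(N + 1) ≤ 626.
log₂(N + 1) ≤ (626 − 240) / 144 = 2.6806.
N + 1 ≤ 2^2.6806 = 6.4112.
N ≤ 5.4112, so the largest integer N is 5.

5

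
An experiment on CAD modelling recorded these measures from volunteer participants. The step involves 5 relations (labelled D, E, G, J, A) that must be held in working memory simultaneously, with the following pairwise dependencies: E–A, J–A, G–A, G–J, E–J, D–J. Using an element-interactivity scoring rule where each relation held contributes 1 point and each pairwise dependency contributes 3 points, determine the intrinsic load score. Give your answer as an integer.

23

Count of relations held simultaneously: 5.
Count of pairwise dependencies listed: 6.
Element contribution: 5 × 1 = 5.
Interaction contribution: 6 × 3 = 18.
Intrinsic load = 5 + 18 = 23.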